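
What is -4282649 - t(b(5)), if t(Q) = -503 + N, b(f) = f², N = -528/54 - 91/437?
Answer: -16841640943/3933 ≈ -4.2821e+6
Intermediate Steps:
N = -39275/3933 (N = -528*1/54 - 91*1/437 = -88/9 - 91/437 = -39275/3933 ≈ -9.9860)
t(Q) = -2017574/3933 (t(Q) = -503 - 39275/3933 = -2017574/3933)
-4282649 - t(b(5)) = -4282649 - 1*(-2017574/3933) = -4282649 + 2017574/3933 = -16841640943/3933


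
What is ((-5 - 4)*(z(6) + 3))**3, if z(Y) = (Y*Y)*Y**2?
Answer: -1597919812371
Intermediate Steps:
z(Y) = Y**4 (z(Y) = Y**2*Y**2 = Y**4)
((-5 - 4)*(z(6) + 3))**3 = ((-5 - 4)*(6**4 + 3))**3 = (-9*(1296 + 3))**3 = (-9*1299)**3 = (-11691)**3 = -1597919812371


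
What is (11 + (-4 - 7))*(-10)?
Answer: 0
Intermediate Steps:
(11 + (-4 - 7))*(-10) = (11 - 11)*(-10) = 0*(-10) = 0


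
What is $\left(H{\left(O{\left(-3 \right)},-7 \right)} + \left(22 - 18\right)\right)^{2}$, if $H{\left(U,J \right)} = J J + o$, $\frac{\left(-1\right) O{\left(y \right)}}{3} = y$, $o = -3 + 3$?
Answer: $2809$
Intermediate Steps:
$o = 0$
$O{\left(y \right)} = - 3 y$
$H{\left(U,J \right)} = J^{2}$ ($H{\left(U,J \right)} = J J + 0 = J^{2} + 0 = J^{2}$)
$\left(H{\left(O{\left(-3 \right)},-7 \right)} + \left(22 - 18\right)\right)^{2} = \left(\left(-7\right)^{2} + \left(22 - 18\right)\right)^{2} = \left(49 + \left(22 - 18\right)\right)^{2} = \left(49 + 4\right)^{2} = 53^{2} = 2809$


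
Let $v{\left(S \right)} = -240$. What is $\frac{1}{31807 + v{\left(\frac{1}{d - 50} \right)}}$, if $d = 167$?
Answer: $\frac{1}{31567} \approx 3.1679 \cdot 10^{-5}$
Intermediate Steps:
$\frac{1}{31807 + v{\left(\frac{1}{d - 50} \right)}} = \frac{1}{31807 - 240} = \frac{1}{31567}$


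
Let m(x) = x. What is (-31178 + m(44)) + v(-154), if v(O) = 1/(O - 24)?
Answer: -5541853/178 ≈ -31134.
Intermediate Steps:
v(O) = 1/(-24 + O)
(-31178 + m(44)) + v(-154) = (-31178 + 44) + 1/(-24 - 154) = -31134 + 1/(-178) = -31134 - 1/178 = -5541853/178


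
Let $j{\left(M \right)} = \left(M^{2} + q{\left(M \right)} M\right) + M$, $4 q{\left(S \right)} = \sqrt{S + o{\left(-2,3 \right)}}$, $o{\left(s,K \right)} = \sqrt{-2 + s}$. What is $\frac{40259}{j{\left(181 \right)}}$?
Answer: $\frac{40259}{32942 + \frac{181 \sqrt{181 + 2 i}}{4}} \approx 1.1999 - 0.00012029 i$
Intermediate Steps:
$q{\left(S \right)} = \frac{\sqrt{S + 2 i}}{4}$ ($q{\left(S \right)} = \frac{\sqrt{S + \sqrt{-2 - 2}}}{4} = \frac{\sqrt{S + \sqrt{-4}}}{4} = \frac{\sqrt{S + 2 i}}{4}$)
$j{\left(M \right)} = M + M^{2} + \frac{M \sqrt{M + 2 i}}{4}$ ($j{\left(M \right)} = \left(M^{2} + \frac{\sqrt{M + 2 i}}{4} M\right) + M = \left(M^{2} + \frac{M \sqrt{M + 2 i}}{4}\right) + M = M + M^{2} + \frac{M \sqrt{M + 2 i}}{4}$)
$\frac{40259}{j{\left(181 \right)}} = \frac{40259}{\frac{1}{4} \cdot 181 \left(4 + \sqrt{181 + 2 i} + 4 \cdot 181\right)} = \frac{40259}{\frac{1}{4} \cdot 181 \left(4 + \sqrt{181 + 2 i} + 724\right)} = \frac{40259}{\frac{1}{4} \cdot 181 \left(728 + \sqrt{181 + 2 i}\right)} = \frac{40259}{32942 + \frac{181 \sqrt{181 + 2 i}}{4}}$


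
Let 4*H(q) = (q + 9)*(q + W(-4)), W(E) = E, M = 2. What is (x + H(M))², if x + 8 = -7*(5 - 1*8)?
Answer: 225/4 ≈ 56.250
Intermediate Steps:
x = 13 (x = -8 - 7*(5 - 1*8) = -8 - 7*(5 - 8) = -8 - 7*(-3) = -8 + 21 = 13)
H(q) = (-4 + q)*(9 + q)/4 (H(q) = ((q + 9)*(q - 4))/4 = ((9 + q)*(-4 + q))/4 = ((-4 + q)*(9 + q))/4 = (-4 + q)*(9 + q)/4)
(x + H(M))² = (13 + (-9 + (¼)*2² + (5/4)*2))² = (13 + (-9 + (¼)*4 + 5/2))² = (13 + (-9 + 1 + 5/2))² = (13 - 11/2)² = (15/2)² = 225/4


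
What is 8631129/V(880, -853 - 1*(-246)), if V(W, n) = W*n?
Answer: -8631129/534160 ≈ -16.158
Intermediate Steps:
8631129/V(880, -853 - 1*(-246)) = 8631129/((880*(-853 - 1*(-246)))) = 8631129/((880*(-853 + 246))) = 8631129/((880*(-607))) = 8631129/(-534160) = 8631129*(-1/534160) = -8631129/534160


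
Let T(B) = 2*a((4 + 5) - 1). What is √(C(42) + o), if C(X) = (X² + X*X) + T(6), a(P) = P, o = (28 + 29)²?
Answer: √6793 ≈ 82.420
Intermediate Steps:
o = 3249 (o = 57² = 3249)
T(B) = 16 (T(B) = 2*((4 + 5) - 1) = 2*(9 - 1) = 2*8 = 16)
C(X) = 16 + 2*X² (C(X) = (X² + X*X) + 16 = (X² + X²) + 16 = 2*X² + 16 = 16 + 2*X²)
√(C(42) + o) = √((16 + 2*42²) + 3249) = √((16 + 2*1764) + 3249) = √((16 + 3528) + 3249) = √(3544 + 3249) = √6793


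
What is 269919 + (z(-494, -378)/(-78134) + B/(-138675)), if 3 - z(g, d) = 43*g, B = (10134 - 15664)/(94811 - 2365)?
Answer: 3862436354348837501/14309627129610 ≈ 2.6992e+5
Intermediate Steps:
B = -2765/46223 (B = -5530/92446 = -5530*1/92446 = -2765/46223 ≈ -0.059819)
z(g, d) = 3 - 43*g
269919 + (z(-494, -378)/(-78134) + B/(-138675)) = 269919 + ((3 - 43*(-494))/(-78134) - 2765/46223/(-138675)) = 269919 + ((3 + 21242)*(-1/78134) - 2765/46223*(-1/138675)) = 269919 + (21245*(-1/78134) + 553/1281994905) = 269919 + (-3035/11162 + 553/1281994905) = 269919 - 3890848364089/14309627129610 = 3862436354348837501/14309627129610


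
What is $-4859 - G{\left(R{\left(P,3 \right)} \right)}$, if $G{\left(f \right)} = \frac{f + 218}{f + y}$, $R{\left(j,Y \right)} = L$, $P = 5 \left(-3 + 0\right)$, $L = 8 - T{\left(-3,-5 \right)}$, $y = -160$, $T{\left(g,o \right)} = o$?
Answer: $- \frac{34002}{7} \approx -4857.4$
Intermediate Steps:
$L = 13$ ($L = 8 - -5 = 8 + 5 = 13$)
$P = -15$ ($P = 5 \left(-3\right) = -15$)
$R{\left(j,Y \right)} = 13$
$G{\left(f \right)} = \frac{218 + f}{-160 + f}$ ($G{\left(f \right)} = \frac{f + 218}{f - 160} = \frac{218 + f}{-160 + f}$)
$-4859 - G{\left(R{\left(P,3 \right)} \right)} = -4859 - \frac{218 + 13}{-160 + 13} = -4859 - \frac{1}{-147} \cdot 231 = -4859 - \left(- \frac{1}{147}\right) 231 = -4859 - - \frac{11}{7} = -4859 + \frac{11}{7} = - \frac{34002}{7}$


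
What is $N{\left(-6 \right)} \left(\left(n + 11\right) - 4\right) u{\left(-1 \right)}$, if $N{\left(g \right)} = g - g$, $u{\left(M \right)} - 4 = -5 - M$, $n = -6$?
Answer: $0$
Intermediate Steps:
$u{\left(M \right)} = -1 - M$ ($u{\left(M \right)} = 4 - \left(5 + M\right) = -1 - M$)
$N{\left(g \right)} = 0$
$N{\left(-6 \right)} \left(\left(n + 11\right) - 4\right) u{\left(-1 \right)} = 0 \left(\left(-6 + 11\right) - 4\right) \left(-1 - -1\right) = 0 \left(5 - 4\right) \left(-1 + 1\right) = 0 \cdot 1 \cdot 0 = 0 \cdot 0 = 0$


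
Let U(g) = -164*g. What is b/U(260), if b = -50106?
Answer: 25053/21320 ≈ 1.1751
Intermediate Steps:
b/U(260) = -50106/((-164*260)) = -50106/(-42640) = -50106*(-1/42640) = 25053/21320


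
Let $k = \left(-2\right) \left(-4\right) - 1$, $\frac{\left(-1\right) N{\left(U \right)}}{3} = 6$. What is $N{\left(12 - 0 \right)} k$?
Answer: $-126$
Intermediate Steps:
$N{\left(U \right)} = -18$ ($N{\left(U \right)} = \left(-3\right) 6 = -18$)
$k = 7$ ($k = 8 - 1 = 7$)
$N{\left(12 - 0 \right)} k = \left(-18\right) 7 = -126$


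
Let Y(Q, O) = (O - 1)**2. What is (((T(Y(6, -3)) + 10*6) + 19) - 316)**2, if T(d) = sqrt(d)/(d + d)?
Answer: 3591025/64 ≈ 56110.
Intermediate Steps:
Y(Q, O) = (-1 + O)**2
T(d) = 1/(2*sqrt(d)) (T(d) = sqrt(d)/((2*d)) = (1/(2*d))*sqrt(d) = 1/(2*sqrt(d)))
(((T(Y(6, -3)) + 10*6) + 19) - 316)**2 = (((1/(2*sqrt((-1 - 3)**2)) + 10*6) + 19) - 316)**2 = (((1/(2*sqrt((-4)**2)) + 60) + 19) - 316)**2 = (((1/(2*sqrt(16)) + 60) + 19) - 316)**2 = ((((1/2)*(1/4) + 60) + 19) - 316)**2 = (((1/8 + 60) + 19) - 316)**2 = ((481/8 + 19) - 316)**2 = (633/8 - 316)**2 = (-1895/8)**2 = 3591025/64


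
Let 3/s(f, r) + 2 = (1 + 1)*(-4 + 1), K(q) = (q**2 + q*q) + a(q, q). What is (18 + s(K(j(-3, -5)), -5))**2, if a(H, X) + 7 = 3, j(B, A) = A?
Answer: 19881/64 ≈ 310.64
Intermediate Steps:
a(H, X) = -4 (a(H, X) = -7 + 3 = -4)
K(q) = -4 + 2*q**2 (K(q) = (q**2 + q*q) - 4 = (q**2 + q**2) - 4 = 2*q**2 - 4 = -4 + 2*q**2)
s(f, r) = -3/8 (s(f, r) = 3/(-2 + (1 + 1)*(-4 + 1)) = 3/(-2 + 2*(-3)) = 3/(-2 - 6) = 3/(-8) = 3*(-1/8) = -3/8)
(18 + s(K(j(-3, -5)), -5))**2 = (18 - 3/8)**2 = (141/8)**2 = 19881/64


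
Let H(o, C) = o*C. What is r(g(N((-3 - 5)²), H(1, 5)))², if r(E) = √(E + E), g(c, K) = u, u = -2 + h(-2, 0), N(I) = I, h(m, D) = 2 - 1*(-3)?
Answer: 6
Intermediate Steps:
h(m, D) = 5 (h(m, D) = 2 + 3 = 5)
u = 3 (u = -2 + 5 = 3)
H(o, C) = C*o
g(c, K) = 3
r(E) = √2*√E (r(E) = √(2*E) = √2*√E)
r(g(N((-3 - 5)²), H(1, 5)))² = (√2*√3)² = (√6)² = 6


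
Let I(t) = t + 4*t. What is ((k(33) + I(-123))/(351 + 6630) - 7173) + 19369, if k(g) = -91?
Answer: 85139570/6981 ≈ 12196.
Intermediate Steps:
I(t) = 5*t
((k(33) + I(-123))/(351 + 6630) - 7173) + 19369 = ((-91 + 5*(-123))/(351 + 6630) - 7173) + 19369 = ((-91 - 615)/6981 - 7173) + 19369 = (-706*1/6981 - 7173) + 19369 = (-706/6981 - 7173) + 19369 = -50075419/6981 + 19369 = 85139570/6981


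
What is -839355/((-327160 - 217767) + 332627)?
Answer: 15261/3860 ≈ 3.9536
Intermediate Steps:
-839355/((-327160 - 217767) + 332627) = -839355/(-544927 + 332627) = -839355/(-212300) = -839355*(-1/212300) = 15261/3860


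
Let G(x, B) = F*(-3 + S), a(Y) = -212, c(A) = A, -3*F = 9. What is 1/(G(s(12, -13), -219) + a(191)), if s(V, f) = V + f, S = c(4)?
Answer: -1/215 ≈ -0.0046512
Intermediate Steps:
F = -3 (F = -⅓*9 = -3)
S = 4
G(x, B) = -3 (G(x, B) = -3*(-3 + 4) = -3*1 = -3)
1/(G(s(12, -13), -219) + a(191)) = 1/(-3 - 212) = 1/(-215) = -1/215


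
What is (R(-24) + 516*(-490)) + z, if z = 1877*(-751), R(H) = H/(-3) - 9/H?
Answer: -13299669/8 ≈ -1.6625e+6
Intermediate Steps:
R(H) = -9/H - H/3 (R(H) = H*(-⅓) - 9/H = -H/3 - 9/H = -9/H - H/3)
z = -1409627
(R(-24) + 516*(-490)) + z = ((-9/(-24) - ⅓*(-24)) + 516*(-490)) - 1409627 = ((-9*(-1/24) + 8) - 252840) - 1409627 = ((3/8 + 8) - 252840) - 1409627 = (67/8 - 252840) - 1409627 = -2022653/8 - 1409627 = -13299669/8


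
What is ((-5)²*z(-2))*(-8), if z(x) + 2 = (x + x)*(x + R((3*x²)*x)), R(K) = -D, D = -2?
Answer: 400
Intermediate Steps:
R(K) = 2 (R(K) = -1*(-2) = 2)
z(x) = -2 + 2*x*(2 + x) (z(x) = -2 + (x + x)*(x + 2) = -2 + (2*x)*(2 + x) = -2 + 2*x*(2 + x))
((-5)²*z(-2))*(-8) = ((-5)²*(-2 + 2*(-2)² + 4*(-2)))*(-8) = (25*(-2 + 2*4 - 8))*(-8) = (25*(-2 + 8 - 8))*(-8) = (25*(-2))*(-8) = -50*(-8) = 400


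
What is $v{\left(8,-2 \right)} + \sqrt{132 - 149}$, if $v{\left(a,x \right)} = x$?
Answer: $-2 + i \sqrt{17} \approx -2.0 + 4.1231 i$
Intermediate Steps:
$v{\left(8,-2 \right)} + \sqrt{132 - 149} = -2 + \sqrt{132 - 149} = -2 + \sqrt{-17} = -2 + i \sqrt{17}$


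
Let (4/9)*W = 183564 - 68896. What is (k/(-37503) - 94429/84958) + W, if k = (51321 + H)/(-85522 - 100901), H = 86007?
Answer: 51082414032737985143/197992403550234 ≈ 2.5800e+5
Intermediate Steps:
W = 258003 (W = 9*(183564 - 68896)/4 = (9/4)*114668 = 258003)
k = -45776/62141 (k = (51321 + 86007)/(-85522 - 100901) = 137328/(-186423) = 137328*(-1/186423) = -45776/62141 ≈ -0.73665)
(k/(-37503) - 94429/84958) + W = (-45776/62141/(-37503) - 94429/84958) + 258003 = (-45776/62141*(-1/37503) - 94429*1/84958) + 258003 = (45776/2330473923 - 94429/84958) + 258003 = -220060433037559/197992403550234 + 258003 = 51082414032737985143/197992403550234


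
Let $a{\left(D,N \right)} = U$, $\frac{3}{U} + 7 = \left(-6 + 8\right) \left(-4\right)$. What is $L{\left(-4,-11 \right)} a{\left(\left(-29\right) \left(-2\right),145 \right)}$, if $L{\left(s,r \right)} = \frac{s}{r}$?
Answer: $- \frac{4}{55} \approx -0.072727$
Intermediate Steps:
$U = - \frac{1}{5}$ ($U = \frac{3}{-7 + \left(-6 + 8\right) \left(-4\right)} = \frac{3}{-7 + 2 \left(-4\right)} = \frac{3}{-7 - 8} = \frac{3}{-15} = 3 \left(- \frac{1}{15}\right) = - \frac{1}{5} \approx -0.2$)
$a{\left(D,N \right)} = - \frac{1}{5}$
$L{\left(-4,-11 \right)} a{\left(\left(-29\right) \left(-2\right),145 \right)} = - \frac{4}{-11} \left(- \frac{1}{5}\right) = \left(-4\right) \left(- \frac{1}{11}\right) \left(- \frac{1}{5}\right) = \frac{4}{11} \left(- \frac{1}{5}\right) = - \frac{4}{55}$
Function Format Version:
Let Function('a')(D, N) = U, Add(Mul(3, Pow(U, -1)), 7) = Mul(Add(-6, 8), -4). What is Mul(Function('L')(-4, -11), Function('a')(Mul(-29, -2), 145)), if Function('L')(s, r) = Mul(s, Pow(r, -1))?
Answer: Rational(-4, 55) ≈ -0.072727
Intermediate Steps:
U = Rational(-1, 5) (U = Mul(3, Pow(Add(-7, Mul(Add(-6, 8), -4)), -1)) = Mul(3, Pow(Add(-7, Mul(2, -4)), -1)) = Mul(3, Pow(Add(-7, -8), -1)) = Mul(3, Pow(-15, -1)) = Mul(3, Rational(-1, 15)) = Rational(-1, 5) ≈ -0.20000)
Function('a')(D, N) = Rational(-1, 5)
Mul(Function('L')(-4, -11), Function('a')(Mul(-29, -2), 145)) = Mul(Mul(-4, Pow(-11, -1)), Rational(-1, 5)) = Mul(Mul(-4, Rational(-1, 11)), Rational(-1, 5)) = Mul(Rational(4, 11), Rational(-1, 5)) = Rational(-4, 55)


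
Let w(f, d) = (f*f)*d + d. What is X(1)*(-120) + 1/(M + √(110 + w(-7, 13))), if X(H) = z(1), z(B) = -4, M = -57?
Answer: 62877/131 - 2*√190/2489 ≈ 479.97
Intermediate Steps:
X(H) = -4
w(f, d) = d + d*f² (w(f, d) = f²*d + d = d*f² + d = d + d*f²)
X(1)*(-120) + 1/(M + √(110 + w(-7, 13))) = -4*(-120) + 1/(-57 + √(110 + 13*(1 + (-7)²))) = 480 + 1/(-57 + √(110 + 13*(1 + 49))) = 480 + 1/(-57 + √(110 + 13*50)) = 480 + 1/(-57 + √(110 + 650)) = 480 + 1/(-57 + √760) = 480 + 1/(-57 + 2*√190)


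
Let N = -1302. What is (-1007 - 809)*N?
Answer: 2364432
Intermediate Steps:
(-1007 - 809)*N = (-1007 - 809)*(-1302) = -1816*(-1302) = 2364432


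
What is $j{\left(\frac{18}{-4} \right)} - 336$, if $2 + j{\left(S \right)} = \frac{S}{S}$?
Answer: $-337$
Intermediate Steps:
$j{\left(S \right)} = -1$ ($j{\left(S \right)} = -2 + \frac{S}{S} = -2 + 1 = -1$)
$j{\left(\frac{18}{-4} \right)} - 336 = -1 - 336 = -337$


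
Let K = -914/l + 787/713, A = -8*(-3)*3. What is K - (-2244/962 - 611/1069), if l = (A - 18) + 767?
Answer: 871286449362/300992357497 ≈ 2.8947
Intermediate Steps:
A = 72 (A = 24*3 = 72)
l = 821 (l = (72 - 18) + 767 = 54 + 767 = 821)
K = -5555/585373 (K = -914/821 + 787/713 = -5555/585373 ≈ -0.0094897)
K - (-2244/962 - 611/1069) = -5555/585373 - (-2244/962 - 611/1069) = -5555/585373 - (-2244*1/962 - 611*1/1069) = -5555/585373 - (-1122/481 - 611/1069) = -5555/585373 - 1*(-1493309/514189) = -5555/585373 + 1493309/514189 = 871286449362/300992357497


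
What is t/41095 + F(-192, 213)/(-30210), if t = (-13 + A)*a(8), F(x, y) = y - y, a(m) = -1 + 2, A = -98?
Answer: -111/41095 ≈ -0.0027011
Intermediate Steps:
a(m) = 1
F(x, y) = 0
t = -111 (t = (-13 - 98)*1 = -111*1 = -111)
t/41095 + F(-192, 213)/(-30210) = -111/41095 + 0/(-30210) = -111*1/41095 + 0*(-1/30210) = -111/41095 + 0 = -111/41095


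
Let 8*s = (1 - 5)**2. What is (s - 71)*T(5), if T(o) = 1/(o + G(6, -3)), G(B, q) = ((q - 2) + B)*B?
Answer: -69/11 ≈ -6.2727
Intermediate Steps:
s = 2 (s = (1 - 5)**2/8 = (1/8)*(-4)**2 = (1/8)*16 = 2)
G(B, q) = B*(-2 + B + q) (G(B, q) = ((-2 + q) + B)*B = (-2 + B + q)*B = B*(-2 + B + q))
T(o) = 1/(6 + o) (T(o) = 1/(o + 6*(-2 + 6 - 3)) = 1/(o + 6*1) = 1/(o + 6) = 1/(6 + o))
(s - 71)*T(5) = (2 - 71)/(6 + 5) = -69/11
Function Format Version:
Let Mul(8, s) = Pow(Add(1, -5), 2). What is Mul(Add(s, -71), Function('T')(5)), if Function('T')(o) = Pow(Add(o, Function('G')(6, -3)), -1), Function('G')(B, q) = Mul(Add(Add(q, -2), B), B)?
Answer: Rational(-69, 11) ≈ -6.2727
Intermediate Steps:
s = 2 (s = Mul(Rational(1, 8), Pow(Add(1, -5), 2)) = Mul(Rational(1, 8), Pow(-4, 2)) = Mul(Rational(1, 8), 16) = 2)
Function('G')(B, q) = Mul(B, Add(-2, B, q)) (Function('G')(B, q) = Mul(Add(Add(-2, q), B), B) = Mul(Add(-2, B, q), B) = Mul(B, Add(-2, B, q)))
Function('T')(o) = Pow(Add(6, o), -1) (Function('T')(o) = Pow(Add(o, Mul(6, Add(-2, 6, -3))), -1) = Pow(Add(o, Mul(6, 1)), -1) = Pow(Add(o, 6), -1) = Pow(Add(6, o), -1))
Mul(Add(s, -71), Function('T')(5)) = Mul(Add(2, -71), Pow(Add(6, 5), -1)) = Mul(-69, Pow(11, -1)) = Mul(-69, Rational(1, 11)) = Rational(-69, 11)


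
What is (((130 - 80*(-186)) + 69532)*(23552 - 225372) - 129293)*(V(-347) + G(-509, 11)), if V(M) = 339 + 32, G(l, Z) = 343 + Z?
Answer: -12370236906425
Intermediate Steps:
V(M) = 371
(((130 - 80*(-186)) + 69532)*(23552 - 225372) - 129293)*(V(-347) + G(-509, 11)) = (((130 - 80*(-186)) + 69532)*(23552 - 225372) - 129293)*(371 + (343 + 11)) = (((130 + 14880) + 69532)*(-201820) - 129293)*(371 + 354) = ((15010 + 69532)*(-201820) - 129293)*725 = (84542*(-201820) - 129293)*725 = (-17062266440 - 129293)*725 = -17062395733*725 = -12370236906425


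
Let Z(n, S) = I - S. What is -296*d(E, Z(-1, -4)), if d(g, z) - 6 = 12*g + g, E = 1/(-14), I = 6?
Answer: -10508/7 ≈ -1501.1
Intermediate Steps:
Z(n, S) = 6 - S
E = -1/14 ≈ -0.071429
d(g, z) = 6 + 13*g (d(g, z) = 6 + (12*g + g) = 6 + 13*g)
-296*d(E, Z(-1, -4)) = -296*(6 + 13*(-1/14)) = -296*(6 - 13/14) = -296*71/14 = -10508/7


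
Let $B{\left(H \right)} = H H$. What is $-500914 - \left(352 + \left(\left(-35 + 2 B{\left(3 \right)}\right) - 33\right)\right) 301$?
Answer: $-591816$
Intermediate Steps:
$B{\left(H \right)} = H^{2}$
$-500914 - \left(352 + \left(\left(-35 + 2 B{\left(3 \right)}\right) - 33\right)\right) 301 = -500914 - \left(352 - \left(68 - 18\right)\right) 301 = -500914 - \left(352 + \left(\left(-35 + 2 \cdot 9\right) - 33\right)\right) 301 = -500914 - \left(352 + \left(\left(-35 + 18\right) - 33\right)\right) 301 = -500914 - \left(352 - 50\right) 301 = -500914 - 302 \cdot 301 = -500914 - 90902 = -591816$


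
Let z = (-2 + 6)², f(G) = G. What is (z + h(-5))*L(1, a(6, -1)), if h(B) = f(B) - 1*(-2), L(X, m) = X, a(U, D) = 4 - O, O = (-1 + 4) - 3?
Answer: 13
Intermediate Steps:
O = 0 (O = 3 - 3 = 0)
z = 16 (z = 4² = 16)
a(U, D) = 4 (a(U, D) = 4 - 1*0 = 4 + 0 = 4)
h(B) = 2 + B (h(B) = B - 1*(-2) = B + 2 = 2 + B)
(z + h(-5))*L(1, a(6, -1)) = (16 + (2 - 5))*1 = (16 - 3)*1 = 13*1 = 13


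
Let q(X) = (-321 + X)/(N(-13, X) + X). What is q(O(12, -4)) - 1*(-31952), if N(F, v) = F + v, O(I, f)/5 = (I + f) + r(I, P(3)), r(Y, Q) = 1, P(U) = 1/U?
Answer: 2460028/77 ≈ 31948.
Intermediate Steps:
O(I, f) = 5 + 5*I + 5*f (O(I, f) = 5*((I + f) + 1) = 5*(1 + I + f) = 5 + 5*I + 5*f)
q(X) = (-321 + X)/(-13 + 2*X) (q(X) = (-321 + X)/((-13 + X) + X) = (-321 + X)/(-13 + 2*X))
q(O(12, -4)) - 1*(-31952) = (-321 + (5 + 5*12 + 5*(-4)))/(-13 + 2*(5 + 5*12 + 5*(-4))) - 1*(-31952) = (-321 + (5 + 60 - 20))/(-13 + 2*(5 + 60 - 20)) + 31952 = (-321 + 45)/(-13 + 2*45) + 31952 = -276/(-13 + 90) + 31952 = -276/77 + 31952 = 2460028/77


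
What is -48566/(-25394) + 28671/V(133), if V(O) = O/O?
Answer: 364059970/12697 ≈ 28673.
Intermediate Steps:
V(O) = 1
-48566/(-25394) + 28671/V(133) = -48566/(-25394) + 28671/1 = -48566*(-1/25394) + 28671*1 = 24283/12697 + 28671 = 364059970/12697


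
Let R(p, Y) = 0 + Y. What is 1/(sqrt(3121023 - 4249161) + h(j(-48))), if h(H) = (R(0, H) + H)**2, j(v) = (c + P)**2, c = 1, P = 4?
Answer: 1250/3689069 - I*sqrt(1128138)/7378138 ≈ 0.00033884 - 0.00014396*I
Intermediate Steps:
j(v) = 25 (j(v) = (1 + 4)**2 = 5**2 = 25)
R(p, Y) = Y
h(H) = 4*H**2 (h(H) = (H + H)**2 = (2*H)**2 = 4*H**2)
1/(sqrt(3121023 - 4249161) + h(j(-48))) = 1/(sqrt(3121023 - 4249161) + 4*25**2) = 1/(sqrt(-1128138) + 4*625) = 1/(I*sqrt(1128138) + 2500) = 1/(2500 + I*sqrt(1128138))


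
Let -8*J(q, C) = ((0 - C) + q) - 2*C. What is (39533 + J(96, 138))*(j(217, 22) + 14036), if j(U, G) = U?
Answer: 2256121623/4 ≈ 5.6403e+8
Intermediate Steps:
J(q, C) = -q/8 + 3*C/8 (J(q, C) = -(((0 - C) + q) - 2*C)/8 = -((-C + q) - 2*C)/8 = -((q - C) - 2*C)/8 = -(q - 3*C)/8 = -q/8 + 3*C/8)
(39533 + J(96, 138))*(j(217, 22) + 14036) = (39533 + (-1/8*96 + (3/8)*138))*(217 + 14036) = (39533 + (-12 + 207/4))*14253 = (39533 + 159/4)*14253 = (158291/4)*14253 = 2256121623/4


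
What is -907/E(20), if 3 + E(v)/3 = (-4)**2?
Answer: -907/39 ≈ -23.256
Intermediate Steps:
E(v) = 39 (E(v) = -9 + 3*(-4)**2 = -9 + 3*16 = -9 + 48 = 39)
-907/E(20) = -907/39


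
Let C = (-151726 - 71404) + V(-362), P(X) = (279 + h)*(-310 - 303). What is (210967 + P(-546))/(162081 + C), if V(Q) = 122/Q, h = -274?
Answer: -18815131/5524965 ≈ -3.4055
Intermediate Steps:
P(X) = -3065 (P(X) = (279 - 274)*(-310 - 303) = 5*(-613) = -3065)
C = -40386591/181 (C = (-151726 - 71404) + 122/(-362) = -223130 + 122*(-1/362) = -223130 - 61/181 = -40386591/181 ≈ -2.2313e+5)
(210967 + P(-546))/(162081 + C) = (210967 - 3065)/(162081 - 40386591/181) = 207902/(-11049930/181) = 207902*(-181/11049930) = -18815131/5524965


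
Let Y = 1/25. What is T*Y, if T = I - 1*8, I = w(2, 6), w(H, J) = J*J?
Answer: 28/25 ≈ 1.1200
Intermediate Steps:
w(H, J) = J²
I = 36 (I = 6² = 36)
T = 28 (T = 36 - 1*8 = 36 - 8 = 28)
Y = 1/25 ≈ 0.040000
T*Y = 28*(1/25) = 28/25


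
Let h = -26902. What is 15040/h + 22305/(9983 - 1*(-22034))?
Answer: 59256715/430660667 ≈ 0.13759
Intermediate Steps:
15040/h + 22305/(9983 - 1*(-22034)) = 15040/(-26902) + 22305/(9983 - 1*(-22034)) = 15040*(-1/26902) + 22305/(9983 + 22034) = -7520/13451 + 22305/32017 = 59256715/430660667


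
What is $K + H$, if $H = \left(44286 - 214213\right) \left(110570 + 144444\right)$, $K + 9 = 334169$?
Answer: $-43333429818$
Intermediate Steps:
$K = 334160$ ($K = -9 + 334169 = 334160$)
$H = -43333763978$ ($H = \left(-169927\right) 255014 = -43333763978$)
$K + H = 334160 - 43333763978 = -43333429818$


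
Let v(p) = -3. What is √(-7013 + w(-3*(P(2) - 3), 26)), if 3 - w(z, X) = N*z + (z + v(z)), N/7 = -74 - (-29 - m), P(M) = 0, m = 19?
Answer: I*√5378 ≈ 73.335*I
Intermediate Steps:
N = -182 (N = 7*(-74 - (-29 - 1*19)) = 7*(-74 - (-29 - 19)) = 7*(-74 - 1*(-48)) = 7*(-74 + 48) = 7*(-26) = -182)
w(z, X) = 6 + 181*z (w(z, X) = 3 - (-182*z + (z - 3)) = 3 - (-182*z + (-3 + z)) = 3 - (-3 - 181*z) = 3 + (3 + 181*z) = 6 + 181*z)
√(-7013 + w(-3*(P(2) - 3), 26)) = √(-7013 + (6 + 181*(-3*(0 - 3)))) = √(-7013 + (6 + 181*(-3*(-3)))) = √(-7013 + (6 + 181*9)) = √(-7013 + (6 + 1629)) = √(-7013 + 1635) = √(-5378) = I*√5378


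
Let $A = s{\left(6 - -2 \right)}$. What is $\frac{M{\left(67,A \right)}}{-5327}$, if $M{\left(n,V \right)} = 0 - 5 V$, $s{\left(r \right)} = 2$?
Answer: $\frac{10}{5327} \approx 0.0018772$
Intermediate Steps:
$A = 2$
$M{\left(n,V \right)} = - 5 V$
$\frac{M{\left(67,A \right)}}{-5327} = \frac{\left(-5\right) 2}{-5327} = \left(-10\right) \left(- \frac{1}{5327}\right) = \frac{10}{5327}$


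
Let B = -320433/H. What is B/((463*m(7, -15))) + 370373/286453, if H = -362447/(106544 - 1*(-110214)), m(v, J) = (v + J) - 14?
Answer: -9264312109025488/528775787290663 ≈ -17.520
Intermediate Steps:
m(v, J) = -14 + J + v (m(v, J) = (J + v) - 14 = -14 + J + v)
H = -362447/216758 (H = -362447/(106544 + 110214) = -362447/216758 ≈ -1.6721)
B = 69456416214/362447 (B = -320433/(-362447/216758) = -320433*(-216758/362447) = 69456416214/362447 ≈ 1.9163e+5)
B/((463*m(7, -15))) + 370373/286453 = 69456416214/(362447*((463*(-14 - 15 + 7)))) + 370373/286453 = 69456416214/(362447*((463*(-22)))) + 370373*(1/286453) = (69456416214/362447)/(-10186) + 370373/286453 = (69456416214/362447)*(-1/10186) + 370373/286453 = -34728208107/1845942571 + 370373/286453 = -9264312109025488/528775787290663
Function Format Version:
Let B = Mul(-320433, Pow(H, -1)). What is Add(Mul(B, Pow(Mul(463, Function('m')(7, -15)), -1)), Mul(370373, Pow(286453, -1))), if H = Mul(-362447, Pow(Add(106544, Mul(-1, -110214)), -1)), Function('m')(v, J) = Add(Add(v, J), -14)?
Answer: Rational(-9264312109025488, 528775787290663) ≈ -17.520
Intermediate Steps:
Function('m')(v, J) = Add(-14, J, v) (Function('m')(v, J) = Add(Add(J, v), -14) = Add(-14, J, v))
H = Rational(-362447, 216758) (H = Mul(-362447, Pow(Add(106544, 110214), -1)) = Mul(-362447, Pow(216758, -1)) = Mul(-362447, Rational(1, 216758)) = Rational(-362447, 216758) ≈ -1.6721)
B = Rational(69456416214, 362447) (B = Mul(-320433, Pow(Rational(-362447, 216758), -1)) = Mul(-320433, Rational(-216758, 362447)) = Rational(69456416214, 362447) ≈ 1.9163e+5)
Add(Mul(B, Pow(Mul(463, Function('m')(7, -15)), -1)), Mul(370373, Pow(286453, -1))) = Add(Mul(Rational(69456416214, 362447), Pow(Mul(463, Add(-14, -15, 7)), -1)), Mul(370373, Pow(286453, -1))) = Add(Mul(Rational(69456416214, 362447), Pow(Mul(463, -22), -1)), Mul(370373, Rational(1, 286453))) = Add(Mul(Rational(69456416214, 362447), Pow(-10186, -1)), Rational(370373, 286453)) = Add(Mul(Rational(69456416214, 362447), Rational(-1, 10186)), Rational(370373, 286453)) = Add(Rational(-34728208107, 1845942571), Rational(370373, 286453)) = Rational(-9264312109025488, 528775787290663)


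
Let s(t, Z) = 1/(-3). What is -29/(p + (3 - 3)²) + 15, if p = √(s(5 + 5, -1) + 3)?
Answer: 15 - 29*√6/4 ≈ -2.7588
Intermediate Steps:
s(t, Z) = -⅓
p = 2*√6/3 (p = √(-⅓ + 3) = √(8/3) = 2*√6/3 ≈ 1.6330)
-29/(p + (3 - 3)²) + 15 = -29/(2*√6/3 + (3 - 3)²) + 15 = -29/(2*√6/3 + 0²) + 15 = -29/(2*√6/3 + 0) + 15 = -29*√6/4 + 15 = 15 - 29*√6/4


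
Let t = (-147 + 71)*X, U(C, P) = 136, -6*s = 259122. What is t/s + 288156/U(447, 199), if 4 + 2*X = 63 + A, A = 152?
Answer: 163758995/77282 ≈ 2119.0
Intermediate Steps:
s = -43187 (s = -⅙*259122 = -43187)
X = 211/2 (X = -2 + (63 + 152)/2 = -2 + (½)*215 = -2 + 215/2 = 211/2 ≈ 105.50)
t = -8018 (t = (-147 + 71)*(211/2) = -76*211/2 = -8018)
t/s + 288156/U(447, 199) = -8018/(-43187) + 288156/136 = -8018*(-1/43187) + 288156*(1/136) = 422/2273 + 72039/34 = 163758995/77282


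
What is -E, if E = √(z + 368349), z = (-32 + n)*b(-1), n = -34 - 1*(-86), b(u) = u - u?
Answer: -√368349 ≈ -606.92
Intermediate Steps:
b(u) = 0
n = 52 (n = -34 + 86 = 52)
z = 0 (z = (-32 + 52)*0 = 20*0 = 0)
E = √368349 (E = √(0 + 368349) = √368349 ≈ 606.92)
-E = -√368349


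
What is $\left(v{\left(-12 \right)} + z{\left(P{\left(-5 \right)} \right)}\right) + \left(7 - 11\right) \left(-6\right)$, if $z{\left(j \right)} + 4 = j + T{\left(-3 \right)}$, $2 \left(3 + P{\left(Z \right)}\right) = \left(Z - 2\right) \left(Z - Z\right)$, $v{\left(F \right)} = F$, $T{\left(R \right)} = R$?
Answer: $2$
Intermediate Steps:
$P{\left(Z \right)} = -3$ ($P{\left(Z \right)} = -3 + \frac{\left(Z - 2\right) \left(Z - Z\right)}{2} = -3 + \frac{\left(-2 + Z\right) 0}{2} = -3 + \frac{1}{2} \cdot 0 = -3 + 0 = -3$)
$z{\left(j \right)} = -7 + j$ ($z{\left(j \right)} = -4 + \left(j - 3\right) = -4 + \left(-3 + j\right) = -7 + j$)
$\left(v{\left(-12 \right)} + z{\left(P{\left(-5 \right)} \right)}\right) + \left(7 - 11\right) \left(-6\right) = \left(-12 - 10\right) + \left(7 - 11\right) \left(-6\right) = -22 + \left(7 - 11\right) \left(-6\right) = -22 - -24 = -22 + 24 = 2$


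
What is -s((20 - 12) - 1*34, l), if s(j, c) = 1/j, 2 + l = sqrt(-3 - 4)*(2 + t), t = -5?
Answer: 1/26 ≈ 0.038462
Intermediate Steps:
l = -2 - 3*I*sqrt(7) (l = -2 + sqrt(-3 - 4)*(2 - 5) = -2 + sqrt(-7)*(-3) = -2 + (I*sqrt(7))*(-3) = -2 - 3*I*sqrt(7) ≈ -2.0 - 7.9373*I)
-s((20 - 12) - 1*34, l) = -1/((20 - 12) - 1*34) = -1/(8 - 34) = -1/(-26) = -1*(-1/26) = 1/26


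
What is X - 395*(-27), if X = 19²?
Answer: 11026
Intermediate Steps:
X = 361
X - 395*(-27) = 361 - 395*(-27) = 361 + 10665 = 11026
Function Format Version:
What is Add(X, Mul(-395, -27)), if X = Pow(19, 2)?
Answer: 11026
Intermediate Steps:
X = 361
Add(X, Mul(-395, -27)) = Add(361, Mul(-395, -27)) = Add(361, 10665) = 11026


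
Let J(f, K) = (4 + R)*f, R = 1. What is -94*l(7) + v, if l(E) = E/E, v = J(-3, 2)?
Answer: -109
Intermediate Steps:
J(f, K) = 5*f (J(f, K) = (4 + 1)*f = 5*f)
v = -15 (v = 5*(-3) = -15)
l(E) = 1
-94*l(7) + v = -94*1 - 15 = -94 - 15 = -109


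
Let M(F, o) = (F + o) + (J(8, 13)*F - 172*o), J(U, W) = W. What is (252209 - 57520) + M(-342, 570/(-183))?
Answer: 11616451/61 ≈ 1.9043e+5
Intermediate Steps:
M(F, o) = -171*o + 14*F (M(F, o) = (F + o) + (13*F - 172*o) = (F + o) + (-172*o + 13*F) = -171*o + 14*F)
(252209 - 57520) + M(-342, 570/(-183)) = (252209 - 57520) + (-97470/(-183) + 14*(-342)) = 194689 + (-97470*(-1)/183 - 4788) = 194689 + (-171*(-190/61) - 4788) = 194689 + (32490/61 - 4788) = 194689 - 259578/61 = 11616451/61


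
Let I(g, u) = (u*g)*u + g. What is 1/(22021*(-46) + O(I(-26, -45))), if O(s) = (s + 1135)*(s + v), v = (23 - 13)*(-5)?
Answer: 1/2716537800 ≈ 3.6812e-10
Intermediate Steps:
v = -50 (v = 10*(-5) = -50)
I(g, u) = g + g*u**2 (I(g, u) = (g*u)*u + g = g*u**2 + g = g + g*u**2)
O(s) = (-50 + s)*(1135 + s) (O(s) = (s + 1135)*(s - 50) = (1135 + s)*(-50 + s) = (-50 + s)*(1135 + s))
1/(22021*(-46) + O(I(-26, -45))) = 1/(22021*(-46) + (-56750 + (-26*(1 + (-45)**2))**2 + 1085*(-26*(1 + (-45)**2)))) = 1/(-1012966 + (-56750 + (-26*(1 + 2025))**2 + 1085*(-26*(1 + 2025)))) = 1/(-1012966 + (-56750 + (-26*2026)**2 + 1085*(-26*2026))) = 1/(-1012966 + (-56750 + (-52676)**2 + 1085*(-52676))) = 1/(-1012966 + (-56750 + 2774760976 - 57153460)) = 1/(-1012966 + 2717550766) = 1/2716537800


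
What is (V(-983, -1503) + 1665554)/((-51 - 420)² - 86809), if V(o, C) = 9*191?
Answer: 1667273/135032 ≈ 12.347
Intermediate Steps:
V(o, C) = 1719
(V(-983, -1503) + 1665554)/((-51 - 420)² - 86809) = (1719 + 1665554)/((-51 - 420)² - 86809) = 1667273/((-471)² - 86809) = 1667273/(221841 - 86809) = 1667273/135032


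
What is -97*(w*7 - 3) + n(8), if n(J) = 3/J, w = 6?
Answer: -30261/8 ≈ -3782.6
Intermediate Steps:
-97*(w*7 - 3) + n(8) = -97*(6*7 - 3) + 3/8 = -97*(42 - 3) + 3*(1/8) = -97*39 + 3/8 = -3783 + 3/8 = -30261/8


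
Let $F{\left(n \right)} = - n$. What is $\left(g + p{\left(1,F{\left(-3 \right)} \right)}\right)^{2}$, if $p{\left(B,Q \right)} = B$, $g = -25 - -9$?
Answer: $225$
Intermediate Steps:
$g = -16$ ($g = -25 + 9 = -16$)
$\left(g + p{\left(1,F{\left(-3 \right)} \right)}\right)^{2} = \left(-16 + 1\right)^{2} = \left(-15\right)^{2} = 225$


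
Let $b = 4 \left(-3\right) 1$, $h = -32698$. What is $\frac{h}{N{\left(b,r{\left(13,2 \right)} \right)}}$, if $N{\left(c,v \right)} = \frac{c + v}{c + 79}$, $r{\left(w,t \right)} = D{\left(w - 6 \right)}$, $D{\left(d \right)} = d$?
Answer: $\frac{2190766}{5} \approx 4.3815 \cdot 10^{5}$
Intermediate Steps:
$r{\left(w,t \right)} = -6 + w$ ($r{\left(w,t \right)} = w - 6 = -6 + w$)
$b = -12$ ($b = \left(-12\right) 1 = -12$)
$N{\left(c,v \right)} = \frac{c + v}{79 + c}$
$\frac{h}{N{\left(b,r{\left(13,2 \right)} \right)}} = - \frac{32698}{\frac{1}{79 - 12} \left(-12 + \left(-6 + 13\right)\right)} = - \frac{32698}{\frac{1}{67} \left(-12 + 7\right)} = - \frac{32698}{\frac{1}{67} \left(-5\right)} = - \frac{32698}{- \frac{5}{67}} = \left(-32698\right) \left(- \frac{67}{5}\right) = \frac{2190766}{5}$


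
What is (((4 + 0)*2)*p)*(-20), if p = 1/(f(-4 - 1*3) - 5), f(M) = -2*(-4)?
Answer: -160/3 ≈ -53.333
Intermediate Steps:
f(M) = 8
p = ⅓ (p = 1/(8 - 5) = 1/3 = ⅓ ≈ 0.33333)
(((4 + 0)*2)*p)*(-20) = (((4 + 0)*2)*(⅓))*(-20) = ((4*2)*(⅓))*(-20) = (8*(⅓))*(-20) = (8/3)*(-20) = -160/3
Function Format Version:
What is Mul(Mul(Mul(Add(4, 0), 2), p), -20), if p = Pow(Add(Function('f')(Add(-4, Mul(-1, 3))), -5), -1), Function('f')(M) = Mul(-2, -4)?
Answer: Rational(-160, 3) ≈ -53.333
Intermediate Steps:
Function('f')(M) = 8
p = Rational(1, 3) (p = Pow(Add(8, -5), -1) = Pow(3, -1) = Rational(1, 3) ≈ 0.33333)
Mul(Mul(Mul(Add(4, 0), 2), p), -20) = Mul(Mul(Mul(Add(4, 0), 2), Rational(1, 3)), -20) = Mul(Mul(Mul(4, 2), Rational(1, 3)), -20) = Mul(Mul(8, Rational(1, 3)), -20) = Mul(Rational(8, 3), -20) = Rational(-160, 3)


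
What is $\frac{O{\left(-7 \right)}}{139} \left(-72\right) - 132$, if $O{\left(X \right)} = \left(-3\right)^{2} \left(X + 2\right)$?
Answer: $- \frac{15108}{139} \approx -108.69$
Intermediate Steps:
$O{\left(X \right)} = 18 + 9 X$ ($O{\left(X \right)} = 9 \left(2 + X\right) = 18 + 9 X$)
$\frac{O{\left(-7 \right)}}{139} \left(-72\right) - 132 = \frac{18 + 9 \left(-7\right)}{139} \left(-72\right) - 132 = \left(18 - 63\right) \frac{1}{139} \left(-72\right) - 132 = \left(-45\right) \frac{1}{139} \left(-72\right) - 132 = \left(- \frac{45}{139}\right) \left(-72\right) - 132 = \frac{3240}{139} - 132 = - \frac{15108}{139}$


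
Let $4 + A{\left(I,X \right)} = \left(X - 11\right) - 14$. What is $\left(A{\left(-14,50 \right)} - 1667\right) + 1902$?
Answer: $256$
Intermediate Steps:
$A{\left(I,X \right)} = -29 + X$ ($A{\left(I,X \right)} = -4 + \left(\left(X - 11\right) - 14\right) = -4 + \left(\left(-11 + X\right) - 14\right) = -4 + \left(-25 + X\right) = -29 + X$)
$\left(A{\left(-14,50 \right)} - 1667\right) + 1902 = \left(\left(-29 + 50\right) - 1667\right) + 1902 = \left(21 - 1667\right) + 1902 = -1646 + 1902 = 256$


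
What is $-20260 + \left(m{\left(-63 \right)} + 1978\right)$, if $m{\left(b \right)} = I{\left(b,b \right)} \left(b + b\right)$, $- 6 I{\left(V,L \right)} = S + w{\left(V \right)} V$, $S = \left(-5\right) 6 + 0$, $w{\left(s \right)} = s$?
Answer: $64437$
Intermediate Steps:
$S = -30$ ($S = -30 + 0 = -30$)
$I{\left(V,L \right)} = 5 - \frac{V^{2}}{6}$ ($I{\left(V,L \right)} = - \frac{-30 + V V}{6} = - \frac{-30 + V^{2}}{6} = 5 - \frac{V^{2}}{6}$)
$m{\left(b \right)} = 2 b \left(5 - \frac{b^{2}}{6}\right)$ ($m{\left(b \right)} = \left(5 - \frac{b^{2}}{6}\right) \left(b + b\right) = \left(5 - \frac{b^{2}}{6}\right) 2 b = 2 b \left(5 - \frac{b^{2}}{6}\right)$)
$-20260 + \left(m{\left(-63 \right)} + 1978\right) = -20260 + \left(\frac{1}{3} \left(-63\right) \left(30 - \left(-63\right)^{2}\right) + 1978\right) = -20260 + \left(\frac{1}{3} \left(-63\right) \left(30 - 3969\right) + 1978\right) = -20260 + \left(\frac{1}{3} \left(-63\right) \left(-3939\right) + 1978\right) = -20260 + \left(82719 + 1978\right) = -20260 + 84697 = 64437$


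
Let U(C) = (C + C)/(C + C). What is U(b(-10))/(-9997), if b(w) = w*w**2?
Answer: -1/9997 ≈ -0.00010003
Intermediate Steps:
b(w) = w**3
U(C) = 1 (U(C) = (2*C)/((2*C)) = (2*C)*(1/(2*C)) = 1)
U(b(-10))/(-9997) = 1/(-9997) = 1*(-1/9997) = -1/9997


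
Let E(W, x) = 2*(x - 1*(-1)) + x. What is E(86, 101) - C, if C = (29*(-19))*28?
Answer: 15733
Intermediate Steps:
E(W, x) = 2 + 3*x (E(W, x) = 2*(x + 1) + x = 2*(1 + x) + x = (2 + 2*x) + x = 2 + 3*x)
C = -15428 (C = -551*28 = -15428)
E(86, 101) - C = (2 + 3*101) - 1*(-15428) = (2 + 303) + 15428 = 305 + 15428 = 15733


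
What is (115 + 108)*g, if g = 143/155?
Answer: 31889/155 ≈ 205.74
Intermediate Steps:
g = 143/155 (g = 143*(1/155) = 143/155 ≈ 0.92258)
(115 + 108)*g = (115 + 108)*(143/155) = 223*(143/155) = 31889/155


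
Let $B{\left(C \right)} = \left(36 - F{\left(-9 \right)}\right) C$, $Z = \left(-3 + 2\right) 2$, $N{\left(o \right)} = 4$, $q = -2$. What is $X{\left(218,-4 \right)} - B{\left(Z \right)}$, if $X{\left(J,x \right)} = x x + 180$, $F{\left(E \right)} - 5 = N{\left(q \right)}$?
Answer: $250$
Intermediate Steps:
$F{\left(E \right)} = 9$ ($F{\left(E \right)} = 5 + 4 = 9$)
$X{\left(J,x \right)} = 180 + x^{2}$ ($X{\left(J,x \right)} = x^{2} + 180 = 180 + x^{2}$)
$Z = -2$ ($Z = \left(-1\right) 2 = -2$)
$B{\left(C \right)} = 27 C$ ($B{\left(C \right)} = \left(36 - 9\right) C = 27 C$)
$X{\left(218,-4 \right)} - B{\left(Z \right)} = \left(180 + \left(-4\right)^{2}\right) - 27 \left(-2\right) = \left(180 + 16\right) - -54 = 196 + 54 = 250$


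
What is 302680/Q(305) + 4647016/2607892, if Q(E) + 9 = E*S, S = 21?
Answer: 51192441556/1042504827 ≈ 49.105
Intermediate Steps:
Q(E) = -9 + 21*E (Q(E) = -9 + E*21 = -9 + 21*E)
302680/Q(305) + 4647016/2607892 = 302680/(-9 + 21*305) + 4647016/2607892 = 302680/(-9 + 6405) + 4647016*(1/2607892) = 302680/6396 + 1161754/651973 = 302680*(1/6396) + 1161754/651973 = 75670/1599 + 1161754/651973 = 51192441556/1042504827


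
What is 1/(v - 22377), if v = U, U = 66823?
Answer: 1/44446 ≈ 2.2499e-5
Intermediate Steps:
v = 66823
1/(v - 22377) = 1/(66823 - 22377) = 1/44446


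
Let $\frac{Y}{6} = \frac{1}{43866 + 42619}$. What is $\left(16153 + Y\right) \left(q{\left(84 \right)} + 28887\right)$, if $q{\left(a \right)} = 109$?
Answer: $\frac{40507186150156}{86485} \approx 4.6837 \cdot 10^{8}$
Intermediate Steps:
$Y = \frac{6}{86485}$ ($Y = \frac{6}{43866 + 42619} = \frac{6}{86485} \approx 6.9376 \cdot 10^{-5}$)
$\left(16153 + Y\right) \left(q{\left(84 \right)} + 28887\right) = \left(16153 + \frac{6}{86485}\right) \left(109 + 28887\right) = \frac{1396992211}{86485} \cdot 28996 = \frac{40507186150156}{86485}$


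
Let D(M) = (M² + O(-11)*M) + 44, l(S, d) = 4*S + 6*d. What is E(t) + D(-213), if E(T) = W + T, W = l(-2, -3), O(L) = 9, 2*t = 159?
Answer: 87099/2 ≈ 43550.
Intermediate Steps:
t = 159/2 (t = (½)*159 = 159/2 ≈ 79.500)
D(M) = 44 + M² + 9*M (D(M) = (M² + 9*M) + 44 = 44 + M² + 9*M)
W = -26 (W = 4*(-2) + 6*(-3) = -8 - 18 = -26)
E(T) = -26 + T
E(t) + D(-213) = (-26 + 159/2) + (44 + (-213)² + 9*(-213)) = 107/2 + (44 + 45369 - 1917) = 107/2 + 43496 = 87099/2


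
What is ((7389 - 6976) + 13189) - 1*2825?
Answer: 10777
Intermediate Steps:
((7389 - 6976) + 13189) - 1*2825 = (413 + 13189) - 2825 = 13602 - 2825 = 10777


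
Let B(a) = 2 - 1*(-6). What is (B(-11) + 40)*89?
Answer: 4272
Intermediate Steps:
B(a) = 8 (B(a) = 2 + 6 = 8)
(B(-11) + 40)*89 = (8 + 40)*89 = 48*89 = 4272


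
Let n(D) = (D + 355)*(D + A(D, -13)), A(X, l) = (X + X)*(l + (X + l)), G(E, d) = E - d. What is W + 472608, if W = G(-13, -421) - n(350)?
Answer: -159667734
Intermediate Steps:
A(X, l) = 2*X*(X + 2*l) (A(X, l) = (2*X)*(X + 2*l) = 2*X*(X + 2*l))
n(D) = (355 + D)*(D + 2*D*(-26 + D)) (n(D) = (D + 355)*(D + 2*D*(D + 2*(-13))) = (355 + D)*(D + 2*D*(D - 26)) = (355 + D)*(D + 2*D*(-26 + D)))
W = -160140342 (W = (-13 - 1*(-421)) - 350*(-18105 + 2*350**2 + 659*350) = (-13 + 421) - 350*(-18105 + 2*122500 + 230650) = 408 - 350*(-18105 + 245000 + 230650) = 408 - 350*457545 = 408 - 1*160140750 = 408 - 160140750 = -160140342)
W + 472608 = -160140342 + 472608 = -159667734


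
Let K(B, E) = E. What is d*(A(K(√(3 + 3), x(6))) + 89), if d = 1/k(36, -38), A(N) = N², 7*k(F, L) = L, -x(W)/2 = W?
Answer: -1631/38 ≈ -42.921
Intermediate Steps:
x(W) = -2*W
k(F, L) = L/7
d = -7/38 (d = 1/((⅐)*(-38)) = 1/(-38/7) = -7/38 ≈ -0.18421)
d*(A(K(√(3 + 3), x(6))) + 89) = -7*((-2*6)² + 89)/38 = -7*((-12)² + 89)/38 = -7*(144 + 89)/38 = -7/38*233 = -1631/38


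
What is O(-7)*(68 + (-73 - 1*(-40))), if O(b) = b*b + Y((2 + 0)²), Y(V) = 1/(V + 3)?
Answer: 1720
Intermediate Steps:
Y(V) = 1/(3 + V)
O(b) = ⅐ + b² (O(b) = b*b + 1/(3 + (2 + 0)²) = b² + 1/(3 + 2²) = b² + 1/(3 + 4) = b² + 1/7 = b² + ⅐ = ⅐ + b²)
O(-7)*(68 + (-73 - 1*(-40))) = (⅐ + (-7)²)*(68 + (-73 - 1*(-40))) = (⅐ + 49)*(68 + (-73 + 40)) = 344*(68 - 33)/7 = (344/7)*35 = 1720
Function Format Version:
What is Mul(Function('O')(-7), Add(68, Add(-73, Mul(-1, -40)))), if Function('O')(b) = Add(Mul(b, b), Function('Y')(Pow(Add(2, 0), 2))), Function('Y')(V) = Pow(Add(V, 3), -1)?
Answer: 1720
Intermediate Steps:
Function('Y')(V) = Pow(Add(3, V), -1)
Function('O')(b) = Add(Rational(1, 7), Pow(b, 2)) (Function('O')(b) = Add(Mul(b, b), Pow(Add(3, Pow(Add(2, 0), 2)), -1)) = Add(Pow(b, 2), Pow(Add(3, Pow(2, 2)), -1)) = Add(Pow(b, 2), Pow(Add(3, 4), -1)) = Add(Pow(b, 2), Pow(7, -1)) = Add(Pow(b, 2), Rational(1, 7)) = Add(Rational(1, 7), Pow(b, 2)))
Mul(Function('O')(-7), Add(68, Add(-73, Mul(-1, -40)))) = Mul(Add(Rational(1, 7), Pow(-7, 2)), Add(68, Add(-73, Mul(-1, -40)))) = Mul(Add(Rational(1, 7), 49), Add(68, Add(-73, 40))) = Mul(Rational(344, 7), Add(68, -33)) = Mul(Rational(344, 7), 35) = 1720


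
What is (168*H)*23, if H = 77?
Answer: 297528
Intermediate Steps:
(168*H)*23 = (168*77)*23 = 12936*23 = 297528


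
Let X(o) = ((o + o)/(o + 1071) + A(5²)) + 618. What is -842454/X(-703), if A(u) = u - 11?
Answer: -155011536/115585 ≈ -1341.1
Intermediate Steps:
A(u) = -11 + u
X(o) = 632 + 2*o/(1071 + o) (X(o) = ((o + o)/(o + 1071) + (-11 + 5²)) + 618 = ((2*o)/(1071 + o) + (-11 + 25)) + 618 = (2*o/(1071 + o) + 14) + 618 = (14 + 2*o/(1071 + o)) + 618 = 632 + 2*o/(1071 + o))
-842454/X(-703) = -842454*(1071 - 703)/(2*(338436 + 317*(-703))) = -842454*184/(338436 - 222851) = -842454/(2*(1/368)*115585) = -842454/115585/184 = -842454*184/115585 = -155011536/115585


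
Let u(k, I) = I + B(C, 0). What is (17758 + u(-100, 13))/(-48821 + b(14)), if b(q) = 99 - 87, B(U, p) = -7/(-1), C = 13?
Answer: -17778/48809 ≈ -0.36424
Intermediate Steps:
B(U, p) = 7 (B(U, p) = -7*(-1) = 7)
u(k, I) = 7 + I (u(k, I) = I + 7 = 7 + I)
b(q) = 12
(17758 + u(-100, 13))/(-48821 + b(14)) = (17758 + (7 + 13))/(-48821 + 12) = (17758 + 20)/(-48809) = 17778*(-1/48809) = -17778/48809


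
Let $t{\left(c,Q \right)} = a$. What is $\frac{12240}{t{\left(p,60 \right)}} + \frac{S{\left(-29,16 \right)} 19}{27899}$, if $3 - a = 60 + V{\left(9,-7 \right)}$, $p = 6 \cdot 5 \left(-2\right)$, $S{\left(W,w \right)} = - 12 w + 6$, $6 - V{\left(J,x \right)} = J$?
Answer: $- \frac{18981922}{83697} \approx -226.79$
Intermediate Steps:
$V{\left(J,x \right)} = 6 - J$
$S{\left(W,w \right)} = 6 - 12 w$
$p = -60$ ($p = 30 \left(-2\right) = -60$)
$a = -54$ ($a = 3 - \left(60 + \left(6 - 9\right)\right) = 3 - \left(60 - 3\right) = 3 - 57 = -54$)
$t{\left(c,Q \right)} = -54$
$\frac{12240}{t{\left(p,60 \right)}} + \frac{S{\left(-29,16 \right)} 19}{27899} = \frac{12240}{-54} + \frac{\left(6 - 192\right) 19}{27899} = 12240 \left(- \frac{1}{54}\right) + \left(6 - 192\right) 19 \cdot \frac{1}{27899} = - \frac{680}{3} + \left(-186\right) 19 \cdot \frac{1}{27899} = - \frac{680}{3} - \frac{3534}{27899} = - \frac{18981922}{83697}$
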